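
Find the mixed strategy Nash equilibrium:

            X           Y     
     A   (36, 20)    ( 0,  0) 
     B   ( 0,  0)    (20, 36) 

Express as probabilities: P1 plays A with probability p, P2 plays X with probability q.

p = 0.6429, q = 0.3571

Work:
Find probabilities that make opponent indifferent:
P2 chooses q to make P1 indifferent between A and B
P1 chooses p to make P2 indifferent between X and Y
Mixed NE: P1 plays (A: 0.6429, B: 0.3571), P2 plays (X: 0.3571, Y: 0.6429)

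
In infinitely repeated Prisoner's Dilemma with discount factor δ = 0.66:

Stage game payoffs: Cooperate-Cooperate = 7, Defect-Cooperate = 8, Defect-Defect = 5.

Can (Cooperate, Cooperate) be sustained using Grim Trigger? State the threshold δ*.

δ* = 0.3333; since δ = 0.66 ≥ 0.3333, cooperation can be sustained

Work:
For Grim Trigger:
Cooperate forever: 7/(1-δ)
Defect then punished: 8 + 5·δ/(1-δ)
Need: 7/(1-δ) ≥ 8 + 5·δ/(1-δ)
Solving: δ ≥ (T-R)/(T-P) = (8-7)/(8-5) = 0.3333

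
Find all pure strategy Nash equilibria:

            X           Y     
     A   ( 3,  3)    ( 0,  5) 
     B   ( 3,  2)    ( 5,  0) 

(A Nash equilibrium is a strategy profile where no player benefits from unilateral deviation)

Nash equilibrium: (B, X)

Work:
Best responses:
  P1 vs X: payoffs [3, 3] → best response A/B (payoff 3)
  P1 vs Y: payoffs [0, 5] → best response B (payoff 5)
  P2 vs A: payoffs [3, 5] → best response Y (payoff 5)
  P2 vs B: payoffs [2, 0] → best response X (payoff 2)
Mutual best responses: (B,X) → Nash equilibria.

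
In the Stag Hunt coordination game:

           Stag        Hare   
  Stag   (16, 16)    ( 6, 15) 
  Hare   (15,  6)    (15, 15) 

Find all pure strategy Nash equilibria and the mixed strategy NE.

Pure NE: (Stag, Stag) and (Hare, Hare); Mixed NE: p = 0.9, q = 0.9

Work:
Check pure NE:
(Stag, Stag): (16, 16) - no unilateral deviation beneficial
(Hare, Hare): (15, 15) - no unilateral deviation beneficial
Mixed NE: P1 plays Stag with p = 0.9, P2 plays Stag with q = 0.9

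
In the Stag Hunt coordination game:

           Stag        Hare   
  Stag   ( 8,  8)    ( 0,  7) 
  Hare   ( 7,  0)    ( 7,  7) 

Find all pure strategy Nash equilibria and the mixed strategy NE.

Pure NE: (Stag, Stag) and (Hare, Hare); Mixed NE: p = 0.875, q = 0.875

Work:
Check pure NE:
(Stag, Stag): (8, 8) - no unilateral deviation beneficial
(Hare, Hare): (7, 7) - no unilateral deviation beneficial
Mixed NE: P1 plays Stag with p = 0.875, P2 plays Stag with q = 0.875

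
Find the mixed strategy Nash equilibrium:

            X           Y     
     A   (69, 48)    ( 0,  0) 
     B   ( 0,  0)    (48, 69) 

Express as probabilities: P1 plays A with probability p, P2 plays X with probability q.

p = 0.5897, q = 0.4103

Work:
Find probabilities that make opponent indifferent:
P2 chooses q to make P1 indifferent between A and B
P1 chooses p to make P2 indifferent between X and Y
Mixed NE: P1 plays (A: 0.5897, B: 0.4103), P2 plays (X: 0.4103, Y: 0.5897)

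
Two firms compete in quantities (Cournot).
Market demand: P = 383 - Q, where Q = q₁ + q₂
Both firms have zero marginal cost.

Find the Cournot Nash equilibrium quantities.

q₁* = q₂* = 127.67; P* = 127.67

Work:
Profit: π_i = P·q_i = (a - q_i - q_j)·q_i
FOC: ∂π_i/∂q_i = a - 2q_i - q_j = 0
Reaction function: q_i = (383 - q_j)/2
Symmetry: q* = 383/3 = 127.67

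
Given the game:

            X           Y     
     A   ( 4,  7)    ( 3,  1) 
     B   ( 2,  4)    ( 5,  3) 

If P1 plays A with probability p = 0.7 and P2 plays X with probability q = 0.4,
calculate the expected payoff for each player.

E[P1] = 3.52, E[P2] = 3.4

Work:
E[P1] = p·q·π₁(A,X) + p·(1-q)·π₁(A,Y) + (1-p)·q·π₁(B,X) + (1-p)·(1-q)·π₁(B,Y)
= 0.7·0.4·4 + 0.7·0.6·3 + 0.3·0.4·2 + 0.3·0.6·5
= 3.52

E[P2] = 3.4 (similar calculation)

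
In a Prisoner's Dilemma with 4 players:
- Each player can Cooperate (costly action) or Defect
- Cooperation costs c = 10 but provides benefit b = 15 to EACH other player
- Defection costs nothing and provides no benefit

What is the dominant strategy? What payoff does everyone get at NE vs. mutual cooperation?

Dominant: Defect; NE payoff = 0; Coop payoff = 35

Work:
Defect dominates (saves cost c = 10, benefit to others is external)
NE: All defect → everyone gets 0
If all cooperate: each receives (3)×15 - 10 = 35
Social dilemma: 35 > 0 but NE gives 0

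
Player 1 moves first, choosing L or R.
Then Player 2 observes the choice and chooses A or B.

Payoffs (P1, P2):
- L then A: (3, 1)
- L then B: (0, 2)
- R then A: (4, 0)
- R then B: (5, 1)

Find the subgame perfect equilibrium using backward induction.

P1 plays R, P2 plays B after L and B after R; Payoff (5, 1)

Work:
Backward induction:
After L: P2 chooses B → P1 gets 0
After R: P2 chooses B → P1 gets 5
P1 chooses R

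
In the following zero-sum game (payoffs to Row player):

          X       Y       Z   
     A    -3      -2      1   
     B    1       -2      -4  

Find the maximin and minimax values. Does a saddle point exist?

Maximin = -3, Minimax = -2, Saddle: False

Work:
Row minimums: [-3, -4] → maximin = -3
Column maximums: [1, -2, 1] → minimax = -2
No saddle point (maximin ≠ minimax). Mixed strategy needed.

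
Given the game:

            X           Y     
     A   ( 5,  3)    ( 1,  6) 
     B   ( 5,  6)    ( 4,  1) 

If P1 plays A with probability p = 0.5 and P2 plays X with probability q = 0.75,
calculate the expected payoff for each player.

E[P1] = 4.375, E[P2] = 4.25

Work:
E[P1] = p·q·π₁(A,X) + p·(1-q)·π₁(A,Y) + (1-p)·q·π₁(B,X) + (1-p)·(1-q)·π₁(B,Y)
= 0.5·0.75·5 + 0.5·0.25·1 + 0.5·0.75·5 + 0.5·0.25·4
= 4.375

E[P2] = 4.25 (similar calculation)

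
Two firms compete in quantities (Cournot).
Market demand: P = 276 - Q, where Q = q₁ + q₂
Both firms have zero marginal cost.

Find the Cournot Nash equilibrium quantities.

q₁* = q₂* = 92.0; P* = 92.0

Work:
Profit: π_i = P·q_i = (a - q_i - q_j)·q_i
FOC: ∂π_i/∂q_i = a - 2q_i - q_j = 0
Reaction function: q_i = (276 - q_j)/2
Symmetry: q* = 276/3 = 92.0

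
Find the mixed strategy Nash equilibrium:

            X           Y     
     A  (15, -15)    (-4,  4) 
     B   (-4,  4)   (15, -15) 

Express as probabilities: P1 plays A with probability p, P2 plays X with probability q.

p = 0.5, q = 0.5

Work:
Find probabilities that make opponent indifferent:
P2 chooses q to make P1 indifferent between A and B
P1 chooses p to make P2 indifferent between X and Y
Mixed NE: P1 plays (A: 0.5, B: 0.5), P2 plays (X: 0.5, Y: 0.5)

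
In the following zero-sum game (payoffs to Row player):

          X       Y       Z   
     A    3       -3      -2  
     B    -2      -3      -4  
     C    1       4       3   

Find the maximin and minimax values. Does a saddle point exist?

Maximin = 1, Minimax = 3, Saddle: False

Work:
Row minimums: [-3, -4, 1] → maximin = 1
Column maximums: [3, 4, 3] → minimax = 3
No saddle point (maximin ≠ minimax). Mixed strategy needed.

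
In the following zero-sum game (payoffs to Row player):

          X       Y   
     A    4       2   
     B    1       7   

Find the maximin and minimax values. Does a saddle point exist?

Maximin = 2, Minimax = 4, Saddle: False

Work:
Row minimums: [2, 1] → maximin = 2
Column maximums: [4, 7] → minimax = 4
No saddle point (maximin ≠ minimax). Mixed strategy needed.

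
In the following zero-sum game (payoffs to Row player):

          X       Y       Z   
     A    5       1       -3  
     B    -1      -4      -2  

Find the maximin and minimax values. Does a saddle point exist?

Maximin = -3, Minimax = -2, Saddle: False

Work:
Row minimums: [-3, -4] → maximin = -3
Column maximums: [5, 1, -2] → minimax = -2
No saddle point (maximin ≠ minimax). Mixed strategy needed.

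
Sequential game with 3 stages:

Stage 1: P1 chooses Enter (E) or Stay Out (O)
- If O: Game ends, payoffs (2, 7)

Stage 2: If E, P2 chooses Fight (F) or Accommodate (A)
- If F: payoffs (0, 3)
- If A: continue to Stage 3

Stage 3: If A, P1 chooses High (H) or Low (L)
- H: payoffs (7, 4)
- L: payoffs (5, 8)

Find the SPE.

SPE: (E, A, H); Outcome (7, 4)

Work:
Stage 3: P1 chooses H (7 vs 5)
Stage 2: P2: F->3, A->4 (anticipating H). Choose A
Stage 1: P1: O->2, E->7 (anticipating A, H). Choose E
SPE path: E -> A -> H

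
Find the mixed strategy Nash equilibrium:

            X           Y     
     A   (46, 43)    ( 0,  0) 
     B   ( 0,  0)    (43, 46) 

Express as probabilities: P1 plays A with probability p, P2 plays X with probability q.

p = 0.5169, q = 0.4831

Work:
Find probabilities that make opponent indifferent:
P2 chooses q to make P1 indifferent between A and B
P1 chooses p to make P2 indifferent between X and Y
Mixed NE: P1 plays (A: 0.5169, B: 0.4831), P2 plays (X: 0.4831, Y: 0.5169)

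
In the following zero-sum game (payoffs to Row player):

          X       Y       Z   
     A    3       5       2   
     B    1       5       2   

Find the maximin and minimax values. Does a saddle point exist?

Maximin = 2, Minimax = 2, Saddle: True

Work:
Row minimums: [2, 1] → maximin = 2
Column maximums: [3, 5, 2] → minimax = 2
Saddle point exists! Game value = 2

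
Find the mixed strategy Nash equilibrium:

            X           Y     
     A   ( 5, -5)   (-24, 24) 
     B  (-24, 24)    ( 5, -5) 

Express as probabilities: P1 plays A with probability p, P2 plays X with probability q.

p = 0.5, q = 0.5

Work:
Find probabilities that make opponent indifferent:
P2 chooses q to make P1 indifferent between A and B
P1 chooses p to make P2 indifferent between X and Y
Mixed NE: P1 plays (A: 0.5, B: 0.5), P2 plays (X: 0.5, Y: 0.5)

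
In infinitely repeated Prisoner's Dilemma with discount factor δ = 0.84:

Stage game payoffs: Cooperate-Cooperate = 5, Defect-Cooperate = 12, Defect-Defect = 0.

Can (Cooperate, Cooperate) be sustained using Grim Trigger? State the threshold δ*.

δ* = 0.5833; since δ = 0.84 ≥ 0.5833, cooperation can be sustained

Work:
For Grim Trigger:
Cooperate forever: 5/(1-δ)
Defect then punished: 12 + 0·δ/(1-δ)
Need: 5/(1-δ) ≥ 12 + 0·δ/(1-δ)
Solving: δ ≥ (T-R)/(T-P) = (12-5)/(12-0) = 0.5833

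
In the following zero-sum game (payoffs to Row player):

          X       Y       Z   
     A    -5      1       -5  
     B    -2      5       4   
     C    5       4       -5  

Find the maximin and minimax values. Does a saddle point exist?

Maximin = -2, Minimax = 4, Saddle: False

Work:
Row minimums: [-5, -2, -5] → maximin = -2
Column maximums: [5, 5, 4] → minimax = 4
No saddle point (maximin ≠ minimax). Mixed strategy needed.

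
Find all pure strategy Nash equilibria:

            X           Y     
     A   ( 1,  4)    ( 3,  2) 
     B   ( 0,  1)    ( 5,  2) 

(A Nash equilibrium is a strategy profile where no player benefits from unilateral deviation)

Nash equilibrium: (A, X), (B, Y)

Work:
Best responses:
  P1 vs X: payoffs [1, 0] → best response A (payoff 1)
  P1 vs Y: payoffs [3, 5] → best response B (payoff 5)
  P2 vs A: payoffs [4, 2] → best response X (payoff 4)
  P2 vs B: payoffs [1, 2] → best response Y (payoff 2)
Mutual best responses: (A,X), (B,Y) → Nash equilibria.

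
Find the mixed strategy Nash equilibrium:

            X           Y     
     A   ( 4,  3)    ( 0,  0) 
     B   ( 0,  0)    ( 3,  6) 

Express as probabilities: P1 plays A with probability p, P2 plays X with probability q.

p = 0.6667, q = 0.4286

Work:
Find probabilities that make opponent indifferent:
P2 chooses q to make P1 indifferent between A and B
P1 chooses p to make P2 indifferent between X and Y
Mixed NE: P1 plays (A: 0.6667, B: 0.3333), P2 plays (X: 0.4286, Y: 0.5714)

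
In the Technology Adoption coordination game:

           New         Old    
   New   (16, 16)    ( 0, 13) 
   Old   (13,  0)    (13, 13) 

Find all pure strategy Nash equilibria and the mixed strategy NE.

Pure NE: (New, New) and (Old, Old); Mixed NE: p = 0.8125, q = 0.8125

Work:
Check pure NE:
(New, New): (16, 16) - no unilateral deviation beneficial
(Old, Old): (13, 13) - no unilateral deviation beneficial
Mixed NE: P1 plays New with p = 0.8125, P2 plays New with q = 0.8125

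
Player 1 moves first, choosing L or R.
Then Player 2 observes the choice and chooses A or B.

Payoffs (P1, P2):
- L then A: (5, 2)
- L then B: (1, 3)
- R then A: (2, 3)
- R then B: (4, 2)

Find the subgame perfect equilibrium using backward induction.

P1 plays R, P2 plays B after L and A after R; Payoff (2, 3)

Work:
Backward induction:
After L: P2 chooses B → P1 gets 1
After R: P2 chooses A → P1 gets 2
P1 chooses R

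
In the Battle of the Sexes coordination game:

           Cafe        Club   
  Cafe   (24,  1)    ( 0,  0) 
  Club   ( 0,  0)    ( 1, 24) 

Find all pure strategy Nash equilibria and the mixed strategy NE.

Pure NE: (Cafe, Cafe) and (Club, Club); Mixed NE: p = 0.96, q = 0.04

Work:
Check pure NE:
(Cafe, Cafe): (24, 1) - no unilateral deviation beneficial
(Club, Club): (1, 24) - no unilateral deviation beneficial
Mixed NE: P1 plays Cafe with p = 0.96, P2 plays Cafe with q = 0.04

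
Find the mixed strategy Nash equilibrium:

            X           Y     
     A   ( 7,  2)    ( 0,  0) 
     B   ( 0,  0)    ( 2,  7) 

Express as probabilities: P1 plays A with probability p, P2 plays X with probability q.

p = 0.7778, q = 0.2222

Work:
Find probabilities that make opponent indifferent:
P2 chooses q to make P1 indifferent between A and B
P1 chooses p to make P2 indifferent between X and Y
Mixed NE: P1 plays (A: 0.7778, B: 0.2222), P2 plays (X: 0.2222, Y: 0.7778)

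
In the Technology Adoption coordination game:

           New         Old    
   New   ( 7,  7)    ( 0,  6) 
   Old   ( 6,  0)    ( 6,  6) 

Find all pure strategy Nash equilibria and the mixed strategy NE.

Pure NE: (New, New) and (Old, Old); Mixed NE: p = 0.8571, q = 0.8571

Work:
Check pure NE:
(New, New): (7, 7) - no unilateral deviation beneficial
(Old, Old): (6, 6) - no unilateral deviation beneficial
Mixed NE: P1 plays New with p = 0.8571, P2 plays New with q = 0.8571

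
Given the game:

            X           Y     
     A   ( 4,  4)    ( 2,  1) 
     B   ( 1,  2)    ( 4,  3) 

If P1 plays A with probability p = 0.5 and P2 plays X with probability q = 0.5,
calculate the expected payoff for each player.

E[P1] = 2.75, E[P2] = 2.5

Work:
E[P1] = p·q·π₁(A,X) + p·(1-q)·π₁(A,Y) + (1-p)·q·π₁(B,X) + (1-p)·(1-q)·π₁(B,Y)
= 0.5·0.5·4 + 0.5·0.5·2 + 0.5·0.5·1 + 0.5·0.5·4
= 2.75

E[P2] = 2.5 (similar calculation)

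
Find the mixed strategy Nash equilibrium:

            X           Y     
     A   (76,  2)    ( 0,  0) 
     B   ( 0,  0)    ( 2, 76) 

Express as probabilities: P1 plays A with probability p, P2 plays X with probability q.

p = 0.9744, q = 0.0256

Work:
Find probabilities that make opponent indifferent:
P2 chooses q to make P1 indifferent between A and B
P1 chooses p to make P2 indifferent between X and Y
Mixed NE: P1 plays (A: 0.9744, B: 0.0256), P2 plays (X: 0.0256, Y: 0.9744)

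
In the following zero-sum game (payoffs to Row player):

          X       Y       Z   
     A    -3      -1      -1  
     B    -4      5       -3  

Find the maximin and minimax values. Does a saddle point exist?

Maximin = -3, Minimax = -3, Saddle: True

Work:
Row minimums: [-3, -4] → maximin = -3
Column maximums: [-3, 5, -1] → minimax = -3
Saddle point exists! Game value = -3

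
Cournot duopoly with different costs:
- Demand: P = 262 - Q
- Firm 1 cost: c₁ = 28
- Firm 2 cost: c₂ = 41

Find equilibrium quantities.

q₁* = 82.33, q₂* = 69.33

Work:
Reaction: q₁ = (262 - 28 - q₂)/2
Reaction: q₂ = (262 - 41 - q₁)/2
Solve simultaneously:
q₁* = (262 - 2×28 + 41)/3 = 82.33
q₂* = (262 - 2×41 + 28)/3 = 69.33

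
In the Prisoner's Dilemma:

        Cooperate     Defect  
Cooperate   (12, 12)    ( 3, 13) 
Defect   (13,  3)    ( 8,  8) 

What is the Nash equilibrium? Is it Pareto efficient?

(Defect, Defect) is NE; not Pareto efficient

Work:
Defect dominates Cooperate for both players:
If P2 cooperates: Defect (13) > Cooperate (12)
If P2 defects: Defect (8) > Cooperate (3)
NE: (Defect, Defect) with payoff (8, 8)
But (Cooperate, Cooperate) = (12, 12) Pareto dominates (8, 8)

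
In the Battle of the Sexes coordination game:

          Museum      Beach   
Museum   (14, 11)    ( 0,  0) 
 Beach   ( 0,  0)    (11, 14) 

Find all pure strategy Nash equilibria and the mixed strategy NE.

Pure NE: (Museum, Museum) and (Beach, Beach); Mixed NE: p = 0.56, q = 0.44

Work:
Check pure NE:
(Museum, Museum): (14, 11) - no unilateral deviation beneficial
(Beach, Beach): (11, 14) - no unilateral deviation beneficial
Mixed NE: P1 plays Museum with p = 0.56, P2 plays Museum with q = 0.44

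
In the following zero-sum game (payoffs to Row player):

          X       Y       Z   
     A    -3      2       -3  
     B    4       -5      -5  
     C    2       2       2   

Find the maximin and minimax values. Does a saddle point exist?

Maximin = 2, Minimax = 2, Saddle: True

Work:
Row minimums: [-3, -5, 2] → maximin = 2
Column maximums: [4, 2, 2] → minimax = 2
Saddle point exists! Game value = 2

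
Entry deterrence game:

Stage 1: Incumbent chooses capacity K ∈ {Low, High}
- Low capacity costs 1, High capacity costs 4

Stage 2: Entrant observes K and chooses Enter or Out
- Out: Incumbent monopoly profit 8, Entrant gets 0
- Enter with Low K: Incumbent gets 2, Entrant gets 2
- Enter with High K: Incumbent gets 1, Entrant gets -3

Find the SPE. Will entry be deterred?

SPE: (High, Enter|Low, Out|High); Entry deterred. Incumbent net profit = 4

Work:
After Low K: Entrant enters (2 > 0)
After High K: Entrant stays out (-3 < 0)
Incumbent: Low → 2−1=1, High → 8−4=4
Incumbent chooses High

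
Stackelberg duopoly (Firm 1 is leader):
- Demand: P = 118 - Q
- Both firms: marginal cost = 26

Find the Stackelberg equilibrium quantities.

q₁* (leader) = 46.0, q₂* (follower) = 23.0

Work:
Follower's reaction: q₂ = (a - c - q₁)/2
Leader substitutes: π₁ = q₁·(a - q₁ - (a-c-q₁)/2 - c)
FOC: q₁* = (118 - 26)/2 = 46.00
Then: q₂* = (118 - 26 - 46.0)/2 = 23.00
Leader has first-mover advantage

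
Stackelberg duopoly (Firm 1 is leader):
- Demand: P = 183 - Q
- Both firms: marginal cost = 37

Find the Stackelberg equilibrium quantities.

q₁* (leader) = 73.0, q₂* (follower) = 36.5

Work:
Follower's reaction: q₂ = (a - c - q₁)/2
Leader substitutes: π₁ = q₁·(a - q₁ - (a-c-q₁)/2 - c)
FOC: q₁* = (183 - 37)/2 = 73.00
Then: q₂* = (183 - 37 - 73.0)/2 = 36.50
Leader has first-mover advantage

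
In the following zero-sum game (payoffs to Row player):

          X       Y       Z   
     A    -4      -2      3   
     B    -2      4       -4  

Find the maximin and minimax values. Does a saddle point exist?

Maximin = -4, Minimax = -2, Saddle: False

Work:
Row minimums: [-4, -4] → maximin = -4
Column maximums: [-2, 4, 3] → minimax = -2
No saddle point (maximin ≠ minimax). Mixed strategy needed.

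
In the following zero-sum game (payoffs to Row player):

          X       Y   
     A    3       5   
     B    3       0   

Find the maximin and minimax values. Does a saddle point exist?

Maximin = 3, Minimax = 3, Saddle: True

Work:
Row minimums: [3, 0] → maximin = 3
Column maximums: [3, 5] → minimax = 3
Saddle point exists! Game value = 3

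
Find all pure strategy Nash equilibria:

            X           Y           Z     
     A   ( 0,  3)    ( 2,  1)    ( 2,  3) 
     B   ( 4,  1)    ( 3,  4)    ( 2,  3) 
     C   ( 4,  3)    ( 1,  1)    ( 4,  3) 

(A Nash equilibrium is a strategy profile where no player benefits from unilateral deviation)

Nash equilibrium: (B, Y), (C, X), (C, Z)

Work:
Best responses:
  P1 vs X: payoffs [0, 4, 4] → best response B/C (payoff 4)
  P1 vs Y: payoffs [2, 3, 1] → best response B (payoff 3)
  P1 vs Z: payoffs [2, 2, 4] → best response C (payoff 4)
  P2 vs A: payoffs [3, 1, 3] → best response X/Z (payoff 3)
  P2 vs B: payoffs [1, 4, 3] → best response Y (payoff 4)
  P2 vs C: payoffs [3, 1, 3] → best response X/Z (payoff 3)
Mutual best responses: (B,Y), (C,X), (C,Z) → Nash equilibria.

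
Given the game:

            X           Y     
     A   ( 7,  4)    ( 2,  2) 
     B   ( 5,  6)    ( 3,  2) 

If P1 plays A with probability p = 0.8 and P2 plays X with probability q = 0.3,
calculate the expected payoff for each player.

E[P1] = 3.52, E[P2] = 2.72

Work:
E[P1] = p·q·π₁(A,X) + p·(1-q)·π₁(A,Y) + (1-p)·q·π₁(B,X) + (1-p)·(1-q)·π₁(B,Y)
= 0.8·0.3·7 + 0.8·0.7·2 + 0.2·0.3·5 + 0.2·0.7·3
= 3.52

E[P2] = 2.72 (similar calculation)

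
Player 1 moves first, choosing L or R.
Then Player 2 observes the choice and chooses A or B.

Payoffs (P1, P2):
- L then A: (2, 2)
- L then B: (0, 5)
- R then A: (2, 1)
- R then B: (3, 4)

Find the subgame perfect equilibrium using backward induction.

P1 plays R, P2 plays B after L and B after R; Payoff (3, 4)

Work:
Backward induction:
After L: P2 chooses B → P1 gets 0
After R: P2 chooses B → P1 gets 3
P1 chooses R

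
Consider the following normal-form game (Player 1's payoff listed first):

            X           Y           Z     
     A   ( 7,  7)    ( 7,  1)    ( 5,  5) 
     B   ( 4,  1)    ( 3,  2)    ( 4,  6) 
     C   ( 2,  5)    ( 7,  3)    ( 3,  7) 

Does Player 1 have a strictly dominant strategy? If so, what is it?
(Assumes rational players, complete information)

No strictly dominant strategy exists for Player 1

Work:
A strategy strictly dominates another if it gives a strictly higher payoff against every opponent action. Compare each pair of P1's strategies column-by-column:
  A vs B: [7 vs 4, 7 vs 3, 5 vs 4] → A strictly dominates B
  A vs C: [7 vs 2, 7 vs 7, 5 vs 3] → A does not strictly dominate C (column Y: 7 ≤ 7)
  B vs A: [4 vs 7, 3 vs 7, 4 vs 5] → B does not strictly dominate A (column X: 4 ≤ 7)
  B vs C: [4 vs 2, 3 vs 7, 4 vs 3] → B does not strictly dominate C (column Y: 3 ≤ 7)
  C vs A: [2 vs 7, 7 vs 7, 3 vs 5] → C does not strictly dominate A (column X: 2 ≤ 7)
  C vs B: [2 vs 4, 7 vs 3, 3 vs 4] → C does not strictly dominate B (column X: 2 ≤ 4)
No single strategy strictly dominates all others → no strictly dominant strategy.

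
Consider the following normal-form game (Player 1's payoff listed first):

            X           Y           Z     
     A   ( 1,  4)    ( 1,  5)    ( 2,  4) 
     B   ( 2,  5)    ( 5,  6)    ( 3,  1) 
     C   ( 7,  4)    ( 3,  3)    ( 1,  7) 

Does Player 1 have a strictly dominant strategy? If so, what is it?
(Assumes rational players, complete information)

No strictly dominant strategy exists for Player 1

Work:
A strategy strictly dominates another if it gives a strictly higher payoff against every opponent action. Compare each pair of P1's strategies column-by-column:
  A vs B: [1 vs 2, 1 vs 5, 2 vs 3] → A does not strictly dominate B (column X: 1 ≤ 2)
  A vs C: [1 vs 7, 1 vs 3, 2 vs 1] → A does not strictly dominate C (column X: 1 ≤ 7)
  B vs A: [2 vs 1, 5 vs 1, 3 vs 2] → B strictly dominates A
  B vs C: [2 vs 7, 5 vs 3, 3 vs 1] → B does not strictly dominate C (column X: 2 ≤ 7)
  C vs A: [7 vs 1, 3 vs 1, 1 vs 2] → C does not strictly dominate A (column Z: 1 ≤ 2)
  C vs B: [7 vs 2, 3 vs 5, 1 vs 3] → C does not strictly dominate B (column Y: 3 ≤ 5)
No single strategy strictly dominates all others → no strictly dominant strategy.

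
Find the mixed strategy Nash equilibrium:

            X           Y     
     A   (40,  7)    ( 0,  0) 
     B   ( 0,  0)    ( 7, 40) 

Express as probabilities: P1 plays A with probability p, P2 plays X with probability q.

p = 0.8511, q = 0.1489

Work:
Find probabilities that make opponent indifferent:
P2 chooses q to make P1 indifferent between A and B
P1 chooses p to make P2 indifferent between X and Y
Mixed NE: P1 plays (A: 0.8511, B: 0.1489), P2 plays (X: 0.1489, Y: 0.8511)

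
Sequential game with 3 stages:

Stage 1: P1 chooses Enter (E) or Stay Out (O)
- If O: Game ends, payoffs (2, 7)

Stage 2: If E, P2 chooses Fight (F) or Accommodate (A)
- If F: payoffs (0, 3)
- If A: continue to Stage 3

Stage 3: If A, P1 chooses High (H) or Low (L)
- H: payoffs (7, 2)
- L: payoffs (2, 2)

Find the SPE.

SPE: (O, F, H); Outcome (2, 7)

Work:
Stage 3: P1 chooses H (7 vs 2)
Stage 2: P2: F->3, A->2 (anticipating H). Choose F
Stage 1: P1: O->2, E->0 (anticipating F, H). Choose O
SPE path: O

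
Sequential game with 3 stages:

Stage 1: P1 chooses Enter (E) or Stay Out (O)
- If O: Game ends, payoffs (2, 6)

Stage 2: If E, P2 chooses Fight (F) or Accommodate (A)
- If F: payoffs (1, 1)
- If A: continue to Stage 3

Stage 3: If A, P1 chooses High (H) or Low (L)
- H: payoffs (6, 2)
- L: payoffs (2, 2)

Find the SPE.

SPE: (E, A, H); Outcome (6, 2)

Work:
Stage 3: P1 chooses H (6 vs 2)
Stage 2: P2: F->1, A->2 (anticipating H). Choose A
Stage 1: P1: O->2, E->6 (anticipating A, H). Choose E
SPE path: E -> A -> H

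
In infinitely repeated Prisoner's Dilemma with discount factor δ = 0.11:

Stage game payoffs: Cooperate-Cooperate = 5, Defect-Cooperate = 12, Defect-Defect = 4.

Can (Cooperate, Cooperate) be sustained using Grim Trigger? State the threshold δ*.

δ* = 0.875; since δ = 0.11 < 0.875, cooperation cannot be sustained

Work:
For Grim Trigger:
Cooperate forever: 5/(1-δ)
Defect then punished: 12 + 4·δ/(1-δ)
Need: 5/(1-δ) ≥ 12 + 4·δ/(1-δ)
Solving: δ ≥ (T-R)/(T-P) = (12-5)/(12-4) = 0.875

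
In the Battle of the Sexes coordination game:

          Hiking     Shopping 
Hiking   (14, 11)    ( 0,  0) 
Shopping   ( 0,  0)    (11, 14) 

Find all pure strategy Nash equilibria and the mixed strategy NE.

Pure NE: (Hiking, Hiking) and (Shopping, Shopping); Mixed NE: p = 0.56, q = 0.44

Work:
Check pure NE:
(Hiking, Hiking): (14, 11) - no unilateral deviation beneficial
(Shopping, Shopping): (11, 14) - no unilateral deviation beneficial
Mixed NE: P1 plays Hiking with p = 0.56, P2 plays Hiking with q = 0.44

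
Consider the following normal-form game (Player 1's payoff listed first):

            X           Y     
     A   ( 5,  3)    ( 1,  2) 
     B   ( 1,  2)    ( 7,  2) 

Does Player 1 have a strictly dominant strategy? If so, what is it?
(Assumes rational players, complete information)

No strictly dominant strategy exists for Player 1

Work:
A strategy strictly dominates another if it gives a strictly higher payoff against every opponent action. Compare each pair of P1's strategies column-by-column:
  A vs B: [5 vs 1, 1 vs 7] → A does not strictly dominate B (column Y: 1 ≤ 7)
  B vs A: [1 vs 5, 7 vs 1] → B does not strictly dominate A (column X: 1 ≤ 5)
No single strategy strictly dominates all others → no strictly dominant strategy.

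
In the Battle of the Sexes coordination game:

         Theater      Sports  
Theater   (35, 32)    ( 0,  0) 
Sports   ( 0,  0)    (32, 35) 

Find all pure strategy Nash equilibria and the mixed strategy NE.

Pure NE: (Theater, Theater) and (Sports, Sports); Mixed NE: p = 0.5224, q = 0.4776

Work:
Check pure NE:
(Theater, Theater): (35, 32) - no unilateral deviation beneficial
(Sports, Sports): (32, 35) - no unilateral deviation beneficial
Mixed NE: P1 plays Theater with p = 0.5224, P2 plays Theater with q = 0.4776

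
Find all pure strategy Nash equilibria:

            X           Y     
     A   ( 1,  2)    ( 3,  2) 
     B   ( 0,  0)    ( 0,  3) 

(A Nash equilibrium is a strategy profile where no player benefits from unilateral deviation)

Nash equilibrium: (A, X), (A, Y)

Work:
Best responses:
  P1 vs X: payoffs [1, 0] → best response A (payoff 1)
  P1 vs Y: payoffs [3, 0] → best response A (payoff 3)
  P2 vs A: payoffs [2, 2] → best response X/Y (payoff 2)
  P2 vs B: payoffs [0, 3] → best response Y (payoff 3)
Mutual best responses: (A,X), (A,Y) → Nash equilibria.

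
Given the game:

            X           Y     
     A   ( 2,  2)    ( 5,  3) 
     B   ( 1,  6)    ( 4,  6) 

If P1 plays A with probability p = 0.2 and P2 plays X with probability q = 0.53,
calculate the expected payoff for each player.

E[P1] = 2.61, E[P2] = 5.294

Work:
E[P1] = p·q·π₁(A,X) + p·(1-q)·π₁(A,Y) + (1-p)·q·π₁(B,X) + (1-p)·(1-q)·π₁(B,Y)
= 0.2·0.53·2 + 0.2·0.47·5 + 0.8·0.53·1 + 0.8·0.47·4
= 2.61

E[P2] = 5.294 (similar calculation)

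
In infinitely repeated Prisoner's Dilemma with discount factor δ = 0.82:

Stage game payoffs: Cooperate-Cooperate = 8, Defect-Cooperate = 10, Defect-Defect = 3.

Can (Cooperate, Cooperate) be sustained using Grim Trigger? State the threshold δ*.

δ* = 0.2857; since δ = 0.82 ≥ 0.2857, cooperation can be sustained

Work:
For Grim Trigger:
Cooperate forever: 8/(1-δ)
Defect then punished: 10 + 3·δ/(1-δ)
Need: 8/(1-δ) ≥ 10 + 3·δ/(1-δ)
Solving: δ ≥ (T-R)/(T-P) = (10-8)/(10-3) = 0.2857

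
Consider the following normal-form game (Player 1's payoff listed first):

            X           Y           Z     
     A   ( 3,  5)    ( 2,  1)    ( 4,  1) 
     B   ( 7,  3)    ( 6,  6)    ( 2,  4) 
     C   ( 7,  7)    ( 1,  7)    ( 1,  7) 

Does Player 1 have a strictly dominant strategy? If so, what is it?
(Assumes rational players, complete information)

No strictly dominant strategy exists for Player 1

Work:
A strategy strictly dominates another if it gives a strictly higher payoff against every opponent action. Compare each pair of P1's strategies column-by-column:
  A vs B: [3 vs 7, 2 vs 6, 4 vs 2] → A does not strictly dominate B (column X: 3 ≤ 7)
  A vs C: [3 vs 7, 2 vs 1, 4 vs 1] → A does not strictly dominate C (column X: 3 ≤ 7)
  B vs A: [7 vs 3, 6 vs 2, 2 vs 4] → B does not strictly dominate A (column Z: 2 ≤ 4)
  B vs C: [7 vs 7, 6 vs 1, 2 vs 1] → B does not strictly dominate C (column X: 7 ≤ 7)
  C vs A: [7 vs 3, 1 vs 2, 1 vs 4] → C does not strictly dominate A (column Y: 1 ≤ 2)
  C vs B: [7 vs 7, 1 vs 6, 1 vs 2] → C does not strictly dominate B (column X: 7 ≤ 7)
No single strategy strictly dominates all others → no strictly dominant strategy.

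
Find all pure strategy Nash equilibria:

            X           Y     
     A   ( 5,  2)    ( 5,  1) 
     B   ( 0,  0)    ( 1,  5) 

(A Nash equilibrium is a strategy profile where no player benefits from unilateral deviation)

Nash equilibrium: (A, X)

Work:
Best responses:
  P1 vs X: payoffs [5, 0] → best response A (payoff 5)
  P1 vs Y: payoffs [5, 1] → best response A (payoff 5)
  P2 vs A: payoffs [2, 1] → best response X (payoff 2)
  P2 vs B: payoffs [0, 5] → best response Y (payoff 5)
Mutual best responses: (A,X) → Nash equilibria.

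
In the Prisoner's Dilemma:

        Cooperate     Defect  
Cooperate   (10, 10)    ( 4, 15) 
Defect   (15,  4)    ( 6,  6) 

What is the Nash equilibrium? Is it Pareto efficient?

(Defect, Defect) is NE; not Pareto efficient

Work:
Defect dominates Cooperate for both players:
If P2 cooperates: Defect (15) > Cooperate (10)
If P2 defects: Defect (6) > Cooperate (4)
NE: (Defect, Defect) with payoff (6, 6)
But (Cooperate, Cooperate) = (10, 10) Pareto dominates (6, 6)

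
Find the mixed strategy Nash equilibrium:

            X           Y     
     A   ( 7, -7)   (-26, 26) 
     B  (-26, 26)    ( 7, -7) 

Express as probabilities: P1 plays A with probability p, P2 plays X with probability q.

p = 0.5, q = 0.5

Work:
Find probabilities that make opponent indifferent:
P2 chooses q to make P1 indifferent between A and B
P1 chooses p to make P2 indifferent between X and Y
Mixed NE: P1 plays (A: 0.5, B: 0.5), P2 plays (X: 0.5, Y: 0.5)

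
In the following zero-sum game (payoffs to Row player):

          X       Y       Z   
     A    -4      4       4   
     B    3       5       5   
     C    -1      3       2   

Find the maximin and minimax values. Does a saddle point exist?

Maximin = 3, Minimax = 3, Saddle: True

Work:
Row minimums: [-4, 3, -1] → maximin = 3
Column maximums: [3, 5, 5] → minimax = 3
Saddle point exists! Game value = 3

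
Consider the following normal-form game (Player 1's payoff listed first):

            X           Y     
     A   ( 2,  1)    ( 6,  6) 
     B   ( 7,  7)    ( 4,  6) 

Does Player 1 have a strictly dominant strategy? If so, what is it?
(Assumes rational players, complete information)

No strictly dominant strategy exists for Player 1

Work:
A strategy strictly dominates another if it gives a strictly higher payoff against every opponent action. Compare each pair of P1's strategies column-by-column:
  A vs B: [2 vs 7, 6 vs 4] → A does not strictly dominate B (column X: 2 ≤ 7)
  B vs A: [7 vs 2, 4 vs 6] → B does not strictly dominate A (column Y: 4 ≤ 6)
No single strategy strictly dominates all others → no strictly dominant strategy.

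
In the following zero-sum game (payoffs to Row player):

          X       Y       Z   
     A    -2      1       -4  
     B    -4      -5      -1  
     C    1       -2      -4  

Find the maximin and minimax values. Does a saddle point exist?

Maximin = -4, Minimax = -1, Saddle: False

Work:
Row minimums: [-4, -5, -4] → maximin = -4
Column maximums: [1, 1, -1] → minimax = -1
No saddle point (maximin ≠ minimax). Mixed strategy needed.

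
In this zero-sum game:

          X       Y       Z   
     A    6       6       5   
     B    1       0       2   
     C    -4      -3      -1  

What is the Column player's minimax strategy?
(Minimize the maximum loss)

Column should play Z, value = 5

Work:
Column player minimizes Row's maximum payoff:
Column X: max payoff to Row = 6
Column Y: max payoff to Row = 6
Column Z: max payoff to Row = 5
Minimum is 5, achieved by column Z.
Minimax strategy: Z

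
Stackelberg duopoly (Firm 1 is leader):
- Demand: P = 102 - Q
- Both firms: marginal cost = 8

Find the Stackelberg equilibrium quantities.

q₁* (leader) = 47.0, q₂* (follower) = 23.5

Work:
Follower's reaction: q₂ = (a - c - q₁)/2
Leader substitutes: π₁ = q₁·(a - q₁ - (a-c-q₁)/2 - c)
FOC: q₁* = (102 - 8)/2 = 47.00
Then: q₂* = (102 - 8 - 47.0)/2 = 23.50
Leader has first-mover advantage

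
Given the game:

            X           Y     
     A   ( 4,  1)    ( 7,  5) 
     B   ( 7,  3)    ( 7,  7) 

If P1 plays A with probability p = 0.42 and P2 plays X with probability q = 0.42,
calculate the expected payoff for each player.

E[P1] = 6.4708, E[P2] = 4.48

Work:
E[P1] = p·q·π₁(A,X) + p·(1-q)·π₁(A,Y) + (1-p)·q·π₁(B,X) + (1-p)·(1-q)·π₁(B,Y)
= 0.42·0.42·4 + 0.42·0.58·7 + 0.58·0.42·7 + 0.58·0.58·7
= 6.4708

E[P2] = 4.48 (similar calculation)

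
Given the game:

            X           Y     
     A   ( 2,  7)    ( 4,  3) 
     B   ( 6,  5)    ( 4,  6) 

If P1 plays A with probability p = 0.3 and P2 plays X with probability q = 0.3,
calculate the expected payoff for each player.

E[P1] = 4.24, E[P2] = 5.25

Work:
E[P1] = p·q·π₁(A,X) + p·(1-q)·π₁(A,Y) + (1-p)·q·π₁(B,X) + (1-p)·(1-q)·π₁(B,Y)
= 0.3·0.3·2 + 0.3·0.7·4 + 0.7·0.3·6 + 0.7·0.7·4
= 4.24

E[P2] = 5.25 (similar calculation)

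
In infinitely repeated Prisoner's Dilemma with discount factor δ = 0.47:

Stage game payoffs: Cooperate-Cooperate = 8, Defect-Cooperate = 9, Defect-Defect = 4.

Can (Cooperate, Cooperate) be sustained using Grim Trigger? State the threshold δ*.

δ* = 0.2; since δ = 0.47 ≥ 0.2, cooperation can be sustained

Work:
For Grim Trigger:
Cooperate forever: 8/(1-δ)
Defect then punished: 9 + 4·δ/(1-δ)
Need: 8/(1-δ) ≥ 9 + 4·δ/(1-δ)
Solving: δ ≥ (T-R)/(T-P) = (9-8)/(9-4) = 0.2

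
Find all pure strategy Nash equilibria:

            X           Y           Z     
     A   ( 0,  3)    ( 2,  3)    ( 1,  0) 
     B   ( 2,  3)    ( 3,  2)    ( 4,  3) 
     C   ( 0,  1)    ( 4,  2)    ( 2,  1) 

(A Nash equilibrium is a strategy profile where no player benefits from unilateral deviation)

Nash equilibrium: (B, X), (B, Z), (C, Y)

Work:
Best responses:
  P1 vs X: payoffs [0, 2, 0] → best response B (payoff 2)
  P1 vs Y: payoffs [2, 3, 4] → best response C (payoff 4)
  P1 vs Z: payoffs [1, 4, 2] → best response B (payoff 4)
  P2 vs A: payoffs [3, 3, 0] → best response X/Y (payoff 3)
  P2 vs B: payoffs [3, 2, 3] → best response X/Z (payoff 3)
  P2 vs C: payoffs [1, 2, 1] → best response Y (payoff 2)
Mutual best responses: (B,X), (B,Z), (C,Y) → Nash equilibria.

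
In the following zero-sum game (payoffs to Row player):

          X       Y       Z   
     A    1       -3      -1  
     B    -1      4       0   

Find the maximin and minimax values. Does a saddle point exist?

Maximin = -1, Minimax = 0, Saddle: False

Work:
Row minimums: [-3, -1] → maximin = -1
Column maximums: [1, 4, 0] → minimax = 0
No saddle point (maximin ≠ minimax). Mixed strategy needed.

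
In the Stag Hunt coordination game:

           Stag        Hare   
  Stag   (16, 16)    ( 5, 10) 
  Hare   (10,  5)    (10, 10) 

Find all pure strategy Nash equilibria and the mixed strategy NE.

Pure NE: (Stag, Stag) and (Hare, Hare); Mixed NE: p = 0.4545, q = 0.4545

Work:
Check pure NE:
(Stag, Stag): (16, 16) - no unilateral deviation beneficial
(Hare, Hare): (10, 10) - no unilateral deviation beneficial
Mixed NE: P1 plays Stag with p = 0.4545, P2 plays Stag with q = 0.4545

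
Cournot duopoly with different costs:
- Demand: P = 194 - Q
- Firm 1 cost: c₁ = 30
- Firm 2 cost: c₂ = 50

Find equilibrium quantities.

q₁* = 61.33, q₂* = 41.33

Work:
Reaction: q₁ = (194 - 30 - q₂)/2
Reaction: q₂ = (194 - 50 - q₁)/2
Solve simultaneously:
q₁* = (194 - 2×30 + 50)/3 = 61.33
q₂* = (194 - 2×50 + 30)/3 = 41.33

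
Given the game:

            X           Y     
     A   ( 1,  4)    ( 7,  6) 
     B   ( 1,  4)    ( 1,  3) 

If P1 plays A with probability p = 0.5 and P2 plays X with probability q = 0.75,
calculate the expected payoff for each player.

E[P1] = 1.75, E[P2] = 4.125

Work:
E[P1] = p·q·π₁(A,X) + p·(1-q)·π₁(A,Y) + (1-p)·q·π₁(B,X) + (1-p)·(1-q)·π₁(B,Y)
= 0.5·0.75·1 + 0.5·0.25·7 + 0.5·0.75·1 + 0.5·0.25·1
= 1.75

E[P2] = 4.125 (similar calculation)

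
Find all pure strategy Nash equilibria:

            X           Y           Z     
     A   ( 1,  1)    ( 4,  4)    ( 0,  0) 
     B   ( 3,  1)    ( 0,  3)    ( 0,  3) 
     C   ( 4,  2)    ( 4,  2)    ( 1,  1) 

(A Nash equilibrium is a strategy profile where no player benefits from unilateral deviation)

Nash equilibrium: (A, Y), (C, X), (C, Y)

Work:
Best responses:
  P1 vs X: payoffs [1, 3, 4] → best response C (payoff 4)
  P1 vs Y: payoffs [4, 0, 4] → best response A/C (payoff 4)
  P1 vs Z: payoffs [0, 0, 1] → best response C (payoff 1)
  P2 vs A: payoffs [1, 4, 0] → best response Y (payoff 4)
  P2 vs B: payoffs [1, 3, 3] → best response Y/Z (payoff 3)
  P2 vs C: payoffs [2, 2, 1] → best response X/Y (payoff 2)
Mutual best responses: (A,Y), (C,X), (C,Y) → Nash equilibria.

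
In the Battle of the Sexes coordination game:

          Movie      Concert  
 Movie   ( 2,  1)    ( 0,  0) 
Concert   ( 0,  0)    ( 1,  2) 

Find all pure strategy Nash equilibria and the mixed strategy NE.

Pure NE: (Movie, Movie) and (Concert, Concert); Mixed NE: p = 0.6667, q = 0.3333

Work:
Check pure NE:
(Movie, Movie): (2, 1) - no unilateral deviation beneficial
(Concert, Concert): (1, 2) - no unilateral deviation beneficial
Mixed NE: P1 plays Movie with p = 0.6667, P2 plays Movie with q = 0.3333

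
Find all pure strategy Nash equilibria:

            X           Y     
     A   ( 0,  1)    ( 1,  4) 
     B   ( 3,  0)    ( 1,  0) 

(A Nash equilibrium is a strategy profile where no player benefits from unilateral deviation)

Nash equilibrium: (A, Y), (B, X), (B, Y)

Work:
Best responses:
  P1 vs X: payoffs [0, 3] → best response B (payoff 3)
  P1 vs Y: payoffs [1, 1] → best response A/B (payoff 1)
  P2 vs A: payoffs [1, 4] → best response Y (payoff 4)
  P2 vs B: payoffs [0, 0] → best response X/Y (payoff 0)
Mutual best responses: (A,Y), (B,X), (B,Y) → Nash equilibria.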